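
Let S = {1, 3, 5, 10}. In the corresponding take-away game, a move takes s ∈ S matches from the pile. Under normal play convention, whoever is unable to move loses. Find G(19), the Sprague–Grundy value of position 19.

0

n :  0  1  2  3  4  5  6  7  8  9 10 11 12 13 14 15 16 17 18 19
G :  0  1  0  1  0  1  0  1  0  1  2  3  2  3  2  0  1  0  1  0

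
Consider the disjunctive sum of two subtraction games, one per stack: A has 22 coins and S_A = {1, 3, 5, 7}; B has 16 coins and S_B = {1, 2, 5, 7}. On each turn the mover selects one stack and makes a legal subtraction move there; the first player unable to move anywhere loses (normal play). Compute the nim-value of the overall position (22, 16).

Stack A, S = {1, 3, 5, 7}:
n :  0  1  2  3  4  5  6  7  8  9 10 11 12 13 14 15 16 17 18 19 20 21 22
G :  0  1  0  1  0  1  0  1  0  1  0  1  0  1  0  1  0  1  0  1  0  1  0
G_A(22) = 0.
Stack B, S = {1, 2, 5, 7}:
G(0) = 0
G(1) = mex{0} = 1
G(2) = mex{1,0} = 2
G(3) = mex{2,1} = 0
G(4) = mex{0,2} = 1
G(5) = mex{1,0,0} = 2
G(6) = mex{2,1,1} = 0
G(7) = mex{0,2,2,0} = 1
G(8) = mex{1,0,0,1} = 2
G(9) = mex{2,1,1,2} = 0
G(10) = mex{0,2,2,0} = 1
G(11) = mex{1,0,0,1} = 2
G(12) = mex{2,1,1,2} = 0
G(13) = mex{0,2,2,0} = 1
G(14) = mex{1,0,0,1} = 2
G(15) = mex{2,1,1,2} = 0
G(16) = mex{0,2,2,0} = 1
G_B(16) = 1.
Combined Grundy value = 0 ⊕ 1 = 1.

1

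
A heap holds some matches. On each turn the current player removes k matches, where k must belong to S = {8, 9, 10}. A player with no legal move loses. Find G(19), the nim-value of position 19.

G(0) = 0
G(1) = mex{} = 0
G(2) = mex{} = 0
G(3) = mex{} = 0
G(4) = mex{} = 0
G(5) = mex{} = 0
G(6) = mex{} = 0
G(7) = mex{} = 0
G(8) = mex{0} = 1
G(9) = mex{0,0} = 1
G(10) = mex{0,0,0} = 1
G(11) = mex{0,0,0} = 1
G(12) = mex{0,0,0} = 1
G(13) = mex{0,0,0} = 1
G(14) = mex{0,0,0} = 1
G(15) = mex{0,0,0} = 1
G(16) = mex{1,0,0} = 2
G(17) = mex{1,1,0} = 2
G(18) = mex{1,1,1} = 0
G(19) = mex{1,1,1} = 0

0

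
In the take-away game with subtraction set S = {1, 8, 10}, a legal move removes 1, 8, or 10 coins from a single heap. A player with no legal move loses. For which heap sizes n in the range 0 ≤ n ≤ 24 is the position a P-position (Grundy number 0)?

G(0) = 0
G(1) = mex{0} = 1
G(2) = mex{1} = 0
G(3) = mex{0} = 1
G(4) = mex{1} = 0
G(5) = mex{0} = 1
G(6) = mex{1} = 0
G(7) = mex{0} = 1
G(8) = mex{1,0} = 2
G(9) = mex{2,1} = 0
G(10) = mex{0,0,0} = 1
G(11) = mex{1,1,1} = 0
G(12) = mex{0,0,0} = 1
G(13) = mex{1,1,1} = 0
G(14) = mex{0,0,0} = 1
G(15) = mex{1,1,1} = 0
G(16) = mex{0,2,0} = 1
G(17) = mex{1,0,1} = 2
G(18) = mex{2,1,2} = 0
G(19) = mex{0,0,0} = 1
G(20) = mex{1,1,1} = 0
G(21) = mex{0,0,0} = 1
G(22) = mex{1,1,1} = 0
G(23) = mex{0,0,0} = 1
G(24) = mex{1,1,1} = 0
P-positions are exactly the n with G(n) = 0.

0, 2, 4, 6, 9, 11, 13, 15, 18, 20, 22, 24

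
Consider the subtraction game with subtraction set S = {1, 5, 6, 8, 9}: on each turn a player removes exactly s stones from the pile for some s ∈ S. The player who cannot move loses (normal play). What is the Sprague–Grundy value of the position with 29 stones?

1

G(0) = 0
G(1) = mex{0} = 1
G(2) = mex{1} = 0
G(3) = mex{0} = 1
G(4) = mex{1} = 0
G(5) = mex{0,0} = 1
G(6) = mex{1,1,0} = 2
G(7) = mex{2,0,1} = 3
G(8) = mex{3,1,0,0} = 2
G(9) = mex{2,0,1,1,0} = 3
G(10) = mex{3,1,0,0,1} = 2
G(11) = mex{2,2,1,1,0} = 3
G(12) = mex{3,3,2,0,1} = 4
G(13) = mex{4,2,3,1,0} = 5
G(14) = mex{5,3,2,2,1} = 0
G(15) = mex{0,2,3,3,2} = 1
G(16) = mex{1,3,2,2,3} = 0
G(17) = mex{0,4,3,3,2} = 1
G(18) = mex{1,5,4,2,3} = 0
G(19) = mex{0,0,5,3,2} = 1
G(20) = mex{1,1,0,4,3} = 2
G(21) = mex{2,0,1,5,4} = 3
G(22) = mex{3,1,0,0,5} = 2
G(23) = mex{2,0,1,1,0} = 3
G(24) = mex{3,1,0,0,1} = 2
G(25) = mex{2,2,1,1,0} = 3
G(26) = mex{3,3,2,0,1} = 4
G(27) = mex{4,2,3,1,0} = 5
G(28) = mex{5,3,2,2,1} = 0
G(29) = mex{0,2,3,3,2} = 1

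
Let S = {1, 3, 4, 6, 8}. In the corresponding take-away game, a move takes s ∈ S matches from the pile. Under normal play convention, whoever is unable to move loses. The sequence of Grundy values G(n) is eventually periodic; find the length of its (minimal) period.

G(0) = 0
G(1) = mex{0} = 1
G(2) = mex{1} = 0
G(3) = mex{0,0} = 1
G(4) = mex{1,1,0} = 2
G(5) = mex{2,0,1} = 3
G(6) = mex{3,1,0,0} = 2
G(7) = mex{2,2,1,1} = 0
G(8) = mex{0,3,2,0,0} = 1
G(9) = mex{1,2,3,1,1} = 0
G(10) = mex{0,0,2,2,0} = 1
G(11) = mex{1,1,0,3,1} = 2
G(12) = mex{2,0,1,2,2} = 3
G(13) = mex{3,1,0,0,3} = 2
G(14) = mex{2,2,1,1,2} = 0
G(15) = mex{0,3,2,0,0} = 1
G(16) = mex{1,2,3,1,1} = 0
G(n+7) = G(n) holds for n = 0,…,7 (a full window of length max(S) = 8), so the sequence is purely periodic with period 7.

7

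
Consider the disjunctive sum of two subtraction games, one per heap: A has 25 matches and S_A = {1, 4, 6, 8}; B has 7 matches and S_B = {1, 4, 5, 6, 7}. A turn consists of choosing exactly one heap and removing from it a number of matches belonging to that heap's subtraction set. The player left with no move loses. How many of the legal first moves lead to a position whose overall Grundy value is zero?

Heap A, S = {1, 4, 6, 8}:
G(0) = 0
G(1) = mex{0} = 1
G(2) = mex{1} = 0
G(3) = mex{0} = 1
G(4) = mex{1,0} = 2
G(5) = mex{2,1} = 0
G(6) = mex{0,0,0} = 1
G(7) = mex{1,1,1} = 0
G(8) = mex{0,2,0,0} = 1
G(9) = mex{1,0,1,1} = 2
G(10) = mex{2,1,2,0} = 3
G(11) = mex{3,0,0,1} = 2
G(12) = mex{2,1,1,2} = 0
G(13) = mex{0,2,0,0} = 1
G(14) = mex{1,3,1,1} = 0
G(15) = mex{0,2,2,0} = 1
G(16) = mex{1,0,3,1} = 2
G(17) = mex{2,1,2,2} = 0
G(18) = mex{0,0,0,3} = 1
G(19) = mex{1,1,1,2} = 0
G(20) = mex{0,2,0,0} = 1
G(21) = mex{1,0,1,1} = 2
G(22) = mex{2,1,2,0} = 3
G(23) = mex{3,0,0,1} = 2
G(24) = mex{2,1,1,2} = 0
G(25) = mex{0,2,0,0} = 1
G_A(25) = 1.
Heap B, S = {1, 4, 5, 6, 7}:
n : 0 1 2 3 4 5 6 7
G : 0 1 0 1 2 3 2 3
G_B(7) = 3.
Combined Grundy value = 1 ⊕ 3 = 2.
A winning move leaves total XOR = 0, i.e. changes one component's Grundy value g to g ⊕ X where X is the current total.
Heap A: need g' = 1⊕2 = 3. Options: 25−1→G=0, 25−4→G=2, 25−6→G=0, 25−8→G=0. Hits: 0.
Heap B: need g' = 3⊕2 = 1. Options: 7−1→G=2, 7−4→G=1, 7−5→G=0, 7−6→G=1, 7−7→G=0. Hits: 2.

2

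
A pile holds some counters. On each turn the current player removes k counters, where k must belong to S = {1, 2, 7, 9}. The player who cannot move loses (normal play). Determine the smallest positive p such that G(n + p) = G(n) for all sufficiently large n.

11

n :  0  1  2  3  4  5  6  7  8  9 10 11 12 13 14 15 16 17 18 19 20 21 22 23
G :  0  1  2  0  1  2  0  1  2  3  4  0  1  2  0  1  2  0  1  2  3  4  0  1
G(n+11) = G(n) holds for n = 0,…,8 (a full window of length max(S) = 9), so the sequence is purely periodic with period 11.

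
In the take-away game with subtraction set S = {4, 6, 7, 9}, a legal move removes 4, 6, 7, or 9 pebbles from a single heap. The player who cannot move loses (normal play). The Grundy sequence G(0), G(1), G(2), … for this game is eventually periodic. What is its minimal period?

13

G(0) = 0
G(1) = mex{} = 0
G(2) = mex{} = 0
G(3) = mex{} = 0
G(4) = mex{0} = 1
G(5) = mex{0} = 1
G(6) = mex{0,0} = 1
G(7) = mex{0,0,0} = 1
G(8) = mex{1,0,0} = 2
G(9) = mex{1,0,0,0} = 2
G(10) = mex{1,1,0,0} = 2
G(11) = mex{1,1,1,0} = 2
G(12) = mex{2,1,1,0} = 3
G(13) = mex{2,1,1,1} = 0
G(14) = mex{2,2,1,1} = 0
G(15) = mex{2,2,2,1} = 0
G(16) = mex{3,2,2,1} = 0
G(17) = mex{0,2,2,2} = 1
G(18) = mex{0,3,2,2} = 1
G(19) = mex{0,0,3,2} = 1
G(20) = mex{0,0,0,2} = 1
G(21) = mex{1,0,0,3} = 2
G(22) = mex{1,0,0,0} = 2
G(23) = mex{1,1,0,0} = 2
G(24) = mex{1,1,1,0} = 2
G(25) = mex{2,1,1,0} = 3
G(26) = mex{2,1,1,1} = 0
G(27) = mex{2,2,1,1} = 0
G(n+13) = G(n) holds for n = 0,…,8 (a full window of length max(S) = 9), so the sequence is purely periodic with period 13.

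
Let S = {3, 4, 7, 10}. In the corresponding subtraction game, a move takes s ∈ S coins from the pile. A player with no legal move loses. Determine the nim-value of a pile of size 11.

n :  0  1  2  3  4  5  6  7  8  9 10 11
G :  0  0  0  1  1  1  2  2  2  3  3  3

3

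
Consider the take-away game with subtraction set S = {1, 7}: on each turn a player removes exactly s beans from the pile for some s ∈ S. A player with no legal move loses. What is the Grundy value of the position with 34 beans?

G(0) = 0
G(1) = mex{0} = 1
G(2) = mex{1} = 0
G(3) = mex{0} = 1
G(4) = mex{1} = 0
G(5) = mex{0} = 1
G(6) = mex{1} = 0
G(7) = mex{0,0} = 1
G(8) = mex{1,1} = 0
G(9) = mex{0,0} = 1
G(10) = mex{1,1} = 0
G(11) = mex{0,0} = 1
G(12) = mex{1,1} = 0
G(13) = mex{0,0} = 1
G(14) = mex{1,1} = 0
G(15) = mex{0,0} = 1
G(16) = mex{1,1} = 0
G(17) = mex{0,0} = 1
G(18) = mex{1,1} = 0
G(19) = mex{0,0} = 1
G(20) = mex{1,1} = 0
G(21) = mex{0,0} = 1
G(22) = mex{1,1} = 0
G(23) = mex{0,0} = 1
G(24) = mex{1,1} = 0
G(25) = mex{0,0} = 1
G(26) = mex{1,1} = 0
G(27) = mex{0,0} = 1
G(28) = mex{1,1} = 0
G(29) = mex{0,0} = 1
G(30) = mex{1,1} = 0
G(31) = mex{0,0} = 1
G(32) = mex{1,1} = 0
G(33) = mex{0,0} = 1
G(34) = mex{1,1} = 0

0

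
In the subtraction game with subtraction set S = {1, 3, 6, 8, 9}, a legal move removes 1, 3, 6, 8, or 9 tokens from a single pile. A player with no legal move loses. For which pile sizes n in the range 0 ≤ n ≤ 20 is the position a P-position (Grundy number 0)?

0, 2, 4, 14, 16, 18

n :  0  1  2  3  4  5  6  7  8  9 10 11 12 13 14 15 16 17 18 19 20
G :  0  1  0  1  0  1  2  3  2  3  2  3  4  5  0  1  0  1  0  1  2
P-positions are exactly the n with G(n) = 0.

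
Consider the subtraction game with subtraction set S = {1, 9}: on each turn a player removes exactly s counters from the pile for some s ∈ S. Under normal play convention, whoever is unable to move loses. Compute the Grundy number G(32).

n :  0  1  2  3  4  5  6  7  8  9 10 11 12 13 14 15 16 17 18 19 20 21 22 23 24 25 26 27 28 29 30 31 32
G :  0  1  0  1  0  1  0  1  0  1  0  1  0  1  0  1  0  1  0  1  0  1  0  1  0  1  0  1  0  1  0  1  0

0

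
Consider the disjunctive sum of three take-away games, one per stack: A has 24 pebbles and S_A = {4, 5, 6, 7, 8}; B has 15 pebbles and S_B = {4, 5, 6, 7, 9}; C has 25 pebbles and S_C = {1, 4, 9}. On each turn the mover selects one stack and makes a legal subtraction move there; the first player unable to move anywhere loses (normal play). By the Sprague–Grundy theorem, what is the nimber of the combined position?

Stack A, S = {4, 5, 6, 7, 8}:
G(0) = 0
G(1) = mex{} = 0
G(2) = mex{} = 0
G(3) = mex{} = 0
G(4) = mex{0} = 1
G(5) = mex{0,0} = 1
G(6) = mex{0,0,0} = 1
G(7) = mex{0,0,0,0} = 1
G(8) = mex{1,0,0,0,0} = 2
G(9) = mex{1,1,0,0,0} = 2
G(10) = mex{1,1,1,0,0} = 2
G(11) = mex{1,1,1,1,0} = 2
G(12) = mex{2,1,1,1,1} = 0
G(13) = mex{2,2,1,1,1} = 0
G(14) = mex{2,2,2,1,1} = 0
G(15) = mex{2,2,2,2,1} = 0
G(16) = mex{0,2,2,2,2} = 1
G(17) = mex{0,0,2,2,2} = 1
G(18) = mex{0,0,0,2,2} = 1
G(19) = mex{0,0,0,0,2} = 1
G(20) = mex{1,0,0,0,0} = 2
G(21) = mex{1,1,0,0,0} = 2
G(22) = mex{1,1,1,0,0} = 2
G(23) = mex{1,1,1,1,0} = 2
G(24) = mex{2,1,1,1,1} = 0
G_A(24) = 0.
Stack B, S = {4, 5, 6, 7, 9}:
n :  0  1  2  3  4  5  6  7  8  9 10 11 12 13 14 15
G :  0  0  0  0  1  1  1  1  2  2  2  2  3  0  0  0
G_B(15) = 0.
Stack C, S = {1, 4, 9}:
G(0) = 0
G(1) = mex{0} = 1
G(2) = mex{1} = 0
G(3) = mex{0} = 1
G(4) = mex{1,0} = 2
G(5) = mex{2,1} = 0
G(6) = mex{0,0} = 1
G(7) = mex{1,1} = 0
G(8) = mex{0,2} = 1
G(9) = mex{1,0,0} = 2
G(10) = mex{2,1,1} = 0
G(11) = mex{0,0,0} = 1
G(12) = mex{1,1,1} = 0
G(13) = mex{0,2,2} = 1
G(14) = mex{1,0,0} = 2
G(15) = mex{2,1,1} = 0
G(16) = mex{0,0,0} = 1
G(17) = mex{1,1,1} = 0
G(18) = mex{0,2,2} = 1
G(19) = mex{1,0,0} = 2
G(20) = mex{2,1,1} = 0
G(21) = mex{0,0,0} = 1
G(22) = mex{1,1,1} = 0
G(23) = mex{0,2,2} = 1
G(24) = mex{1,0,0} = 2
G(25) = mex{2,1,1} = 0
G_C(25) = 0.
Combined Grundy value = 0 ⊕ 0 ⊕ 0 = 0.

0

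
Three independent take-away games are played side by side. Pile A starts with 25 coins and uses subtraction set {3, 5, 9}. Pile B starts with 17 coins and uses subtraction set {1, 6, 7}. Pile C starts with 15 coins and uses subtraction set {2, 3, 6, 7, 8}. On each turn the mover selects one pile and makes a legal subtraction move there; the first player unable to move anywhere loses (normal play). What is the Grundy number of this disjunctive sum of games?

Pile A, S = {3, 5, 9}:
n :  0  1  2  3  4  5  6  7  8  9 10 11 12 13 14 15 16 17 18 19 20 21 22 23 24 25
G :  0  0  0  1  1  1  2  2  0  3  3  1  0  2  0  1  0  1  0  1  0  1  0  1  0  1
G_A(25) = 1.
Pile B, S = {1, 6, 7}:
G(0) = 0
G(1) = mex{0} = 1
G(2) = mex{1} = 0
G(3) = mex{0} = 1
G(4) = mex{1} = 0
G(5) = mex{0} = 1
G(6) = mex{1,0} = 2
G(7) = mex{2,1,0} = 3
G(8) = mex{3,0,1} = 2
G(9) = mex{2,1,0} = 3
G(10) = mex{3,0,1} = 2
G(11) = mex{2,1,0} = 3
G(12) = mex{3,2,1} = 0
G(13) = mex{0,3,2} = 1
G(14) = mex{1,2,3} = 0
G(15) = mex{0,3,2} = 1
G(16) = mex{1,2,3} = 0
G(17) = mex{0,3,2} = 1
G_B(17) = 1.
Pile C, S = {2, 3, 6, 7, 8}:
n :  0  1  2  3  4  5  6  7  8  9 10 11 12 13 14 15
G :  0  0  1  1  2  0  3  1  2  2  0  3  1  2  0  0
G_C(15) = 0.
Combined Grundy value = 1 ⊕ 1 ⊕ 0 = 0.

0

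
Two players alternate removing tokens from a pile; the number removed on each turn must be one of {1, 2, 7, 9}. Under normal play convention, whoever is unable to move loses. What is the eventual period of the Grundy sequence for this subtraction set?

11

G(0) = 0
G(1) = mex{0} = 1
G(2) = mex{1,0} = 2
G(3) = mex{2,1} = 0
G(4) = mex{0,2} = 1
G(5) = mex{1,0} = 2
G(6) = mex{2,1} = 0
G(7) = mex{0,2,0} = 1
G(8) = mex{1,0,1} = 2
G(9) = mex{2,1,2,0} = 3
G(10) = mex{3,2,0,1} = 4
G(11) = mex{4,3,1,2} = 0
G(12) = mex{0,4,2,0} = 1
G(13) = mex{1,0,0,1} = 2
G(14) = mex{2,1,1,2} = 0
G(15) = mex{0,2,2,0} = 1
G(16) = mex{1,0,3,1} = 2
G(17) = mex{2,1,4,2} = 0
G(18) = mex{0,2,0,3} = 1
G(19) = mex{1,0,1,4} = 2
G(20) = mex{2,1,2,0} = 3
G(21) = mex{3,2,0,1} = 4
G(22) = mex{4,3,1,2} = 0
G(23) = mex{0,4,2,0} = 1
G(n+11) = G(n) holds for n = 0,…,8 (a full window of length max(S) = 9), so the sequence is purely periodic with period 11.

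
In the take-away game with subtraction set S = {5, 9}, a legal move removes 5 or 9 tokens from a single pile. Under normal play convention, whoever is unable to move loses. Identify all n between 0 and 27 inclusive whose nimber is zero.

n :  0  1  2  3  4  5  6  7  8  9 10 11 12 13 14 15 16 17 18 19 20 21 22 23 24 25 26 27
G :  0  0  0  0  0  1  1  1  1  1  2  2  2  2  0  0  0  0  0  1  1  1  1  1  2  2  2  2
P-positions are exactly the n with G(n) = 0.

0, 1, 2, 3, 4, 14, 15, 16, 17, 18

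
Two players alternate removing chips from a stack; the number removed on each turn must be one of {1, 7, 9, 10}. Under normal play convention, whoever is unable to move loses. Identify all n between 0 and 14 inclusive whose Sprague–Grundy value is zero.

n :  0  1  2  3  4  5  6  7  8  9 10 11 12 13 14
G :  0  1  0  1  0  1  0  1  0  1  2  3  2  3  2
P-positions are exactly the n with G(n) = 0.

0, 2, 4, 6, 8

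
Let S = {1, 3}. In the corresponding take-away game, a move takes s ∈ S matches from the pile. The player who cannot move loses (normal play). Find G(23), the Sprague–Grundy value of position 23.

1

n :  0  1  2  3  4  5  6  7  8  9 10 11 12 13 14 15 16 17 18 19 20 21 22 23
G :  0  1  0  1  0  1  0  1  0  1  0  1  0  1  0  1  0  1  0  1  0  1  0  1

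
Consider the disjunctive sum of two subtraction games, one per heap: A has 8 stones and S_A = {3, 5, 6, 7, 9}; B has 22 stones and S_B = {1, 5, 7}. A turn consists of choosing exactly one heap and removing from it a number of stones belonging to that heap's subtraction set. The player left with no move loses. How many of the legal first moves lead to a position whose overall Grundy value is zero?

2

Heap A, S = {3, 5, 6, 7, 9}:
G(0) = 0
G(1) = mex{} = 0
G(2) = mex{} = 0
G(3) = mex{0} = 1
G(4) = mex{0} = 1
G(5) = mex{0,0} = 1
G(6) = mex{1,0,0} = 2
G(7) = mex{1,0,0,0} = 2
G(8) = mex{1,1,0,0} = 2
G_A(8) = 2.
Heap B, S = {1, 5, 7}:
n :  0  1  2  3  4  5  6  7  8  9 10 11 12 13 14 15 16 17 18 19 20 21 22
G :  0  1  0  1  0  1  0  1  0  1  0  1  0  1  0  1  0  1  0  1  0  1  0
G_B(22) = 0.
Combined Grundy value = 2 ⊕ 0 = 2.
A winning move leaves total XOR = 0, i.e. changes one component's Grundy value g to g ⊕ X where X is the current total.
Heap A: need g' = 2⊕2 = 0. Options: 8−3→G=1, 8−5→G=1, 8−6→G=0, 8−7→G=0. Hits: 2.
Heap B: need g' = 0⊕2 = 2. Options: 22−1→G=1, 22−5→G=1, 22−7→G=1. Hits: 0.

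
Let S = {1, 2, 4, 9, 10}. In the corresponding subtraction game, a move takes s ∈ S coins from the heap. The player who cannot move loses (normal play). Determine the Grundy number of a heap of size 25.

n :  0  1  2  3  4  5  6  7  8  9 10 11 12 13 14 15 16 17 18 19 20 21 22 23 24 25
G :  0  1  2  0  1  2  0  1  2  3  4  0  1  2  0  1  2  0  1  2  3  4  0  1  2  0

0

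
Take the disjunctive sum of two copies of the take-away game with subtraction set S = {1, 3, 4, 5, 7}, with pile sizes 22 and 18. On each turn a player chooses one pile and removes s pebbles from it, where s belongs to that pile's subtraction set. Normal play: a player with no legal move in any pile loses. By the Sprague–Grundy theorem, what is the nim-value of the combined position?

2

All piles use S = {1, 3, 4, 5, 7}:
n :  0  1  2  3  4  5  6  7  8  9 10 11 12 13 14 15 16 17 18 19 20 21 22
G :  0  1  0  1  2  3  2  3  0  1  0  1  2  3  2  3  0  1  0  1  2  3  2
Pile A: G(22) = 2.
Pile B: G(18) = 0.
Combined Grundy value = 2 ⊕ 0 = 2.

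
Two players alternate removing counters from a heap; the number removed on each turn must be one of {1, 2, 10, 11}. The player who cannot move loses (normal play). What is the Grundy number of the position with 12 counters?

G(0) = 0
G(1) = mex{0} = 1
G(2) = mex{1,0} = 2
G(3) = mex{2,1} = 0
G(4) = mex{0,2} = 1
G(5) = mex{1,0} = 2
G(6) = mex{2,1} = 0
G(7) = mex{0,2} = 1
G(8) = mex{1,0} = 2
G(9) = mex{2,1} = 0
G(10) = mex{0,2,0} = 1
G(11) = mex{1,0,1,0} = 2
G(12) = mex{2,1,2,1} = 0

0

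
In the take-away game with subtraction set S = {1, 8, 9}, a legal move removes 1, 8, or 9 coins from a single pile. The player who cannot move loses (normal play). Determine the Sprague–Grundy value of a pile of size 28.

2

G(0) = 0
G(1) = mex{0} = 1
G(2) = mex{1} = 0
G(3) = mex{0} = 1
G(4) = mex{1} = 0
G(5) = mex{0} = 1
G(6) = mex{1} = 0
G(7) = mex{0} = 1
G(8) = mex{1,0} = 2
G(9) = mex{2,1,0} = 3
G(10) = mex{3,0,1} = 2
G(11) = mex{2,1,0} = 3
G(12) = mex{3,0,1} = 2
G(13) = mex{2,1,0} = 3
G(14) = mex{3,0,1} = 2
G(15) = mex{2,1,0} = 3
G(16) = mex{3,2,1} = 0
G(17) = mex{0,3,2} = 1
G(18) = mex{1,2,3} = 0
G(19) = mex{0,3,2} = 1
G(20) = mex{1,2,3} = 0
G(21) = mex{0,3,2} = 1
G(22) = mex{1,2,3} = 0
G(23) = mex{0,3,2} = 1
G(24) = mex{1,0,3} = 2
G(25) = mex{2,1,0} = 3
G(26) = mex{3,0,1} = 2
G(27) = mex{2,1,0} = 3
G(28) = mex{3,0,1} = 2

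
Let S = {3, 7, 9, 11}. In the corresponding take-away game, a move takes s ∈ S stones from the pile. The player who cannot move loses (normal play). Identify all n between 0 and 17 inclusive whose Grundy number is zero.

0, 1, 2, 6, 14, 16

G(0) = 0
G(1) = mex{} = 0
G(2) = mex{} = 0
G(3) = mex{0} = 1
G(4) = mex{0} = 1
G(5) = mex{0} = 1
G(6) = mex{1} = 0
G(7) = mex{1,0} = 2
G(8) = mex{1,0} = 2
G(9) = mex{0,0,0} = 1
G(10) = mex{2,1,0} = 3
G(11) = mex{2,1,0,0} = 3
G(12) = mex{1,1,1,0} = 2
G(13) = mex{3,0,1,0} = 2
G(14) = mex{3,2,1,1} = 0
G(15) = mex{2,2,0,1} = 3
G(16) = mex{2,1,2,1} = 0
G(17) = mex{0,3,2,0} = 1
P-positions are exactly the n with G(n) = 0.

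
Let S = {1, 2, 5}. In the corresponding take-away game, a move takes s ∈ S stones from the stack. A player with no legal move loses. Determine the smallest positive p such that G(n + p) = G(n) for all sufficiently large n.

3

n :  0  1  2  3  4  5  6  7  8  9 10 11 12 13 14
G :  0  1  2  0  1  2  0  1  2  0  1  2  0  1  2
G(n+3) = G(n) holds for n = 0,…,4 (a full window of length max(S) = 5), so the sequence is purely periodic with period 3.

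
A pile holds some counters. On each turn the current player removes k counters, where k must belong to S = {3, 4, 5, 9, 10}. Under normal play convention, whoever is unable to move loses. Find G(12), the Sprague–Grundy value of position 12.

n :  0  1  2  3  4  5  6  7  8  9 10 11 12
G :  0  0  0  1  1  1  2  2  0  3  3  1  4

4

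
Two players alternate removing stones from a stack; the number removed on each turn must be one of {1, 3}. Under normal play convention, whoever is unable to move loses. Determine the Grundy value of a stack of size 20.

0

n :  0  1  2  3  4  5  6  7  8  9 10 11 12 13 14 15 16 17 18 19 20
G :  0  1  0  1  0  1  0  1  0  1  0  1  0  1  0  1  0  1  0  1  0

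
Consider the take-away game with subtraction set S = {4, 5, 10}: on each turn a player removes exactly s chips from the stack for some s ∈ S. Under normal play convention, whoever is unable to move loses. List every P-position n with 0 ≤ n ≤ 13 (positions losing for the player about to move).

G(0) = 0
G(1) = mex{} = 0
G(2) = mex{} = 0
G(3) = mex{} = 0
G(4) = mex{0} = 1
G(5) = mex{0,0} = 1
G(6) = mex{0,0} = 1
G(7) = mex{0,0} = 1
G(8) = mex{1,0} = 2
G(9) = mex{1,1} = 0
G(10) = mex{1,1,0} = 2
G(11) = mex{1,1,0} = 2
G(12) = mex{2,1,0} = 3
G(13) = mex{0,2,0} = 1
P-positions are exactly the n with G(n) = 0.

0, 1, 2, 3, 9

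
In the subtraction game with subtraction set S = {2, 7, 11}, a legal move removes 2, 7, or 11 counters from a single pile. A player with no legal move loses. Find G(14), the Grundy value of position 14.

0

G(0) = 0
G(1) = mex{} = 0
G(2) = mex{0} = 1
G(3) = mex{0} = 1
G(4) = mex{1} = 0
G(5) = mex{1} = 0
G(6) = mex{0} = 1
G(7) = mex{0,0} = 1
G(8) = mex{1,0} = 2
G(9) = mex{1,1} = 0
G(10) = mex{2,1} = 0
G(11) = mex{0,0,0} = 1
G(12) = mex{0,0,0} = 1
G(13) = mex{1,1,1} = 0
G(14) = mex{1,1,1} = 0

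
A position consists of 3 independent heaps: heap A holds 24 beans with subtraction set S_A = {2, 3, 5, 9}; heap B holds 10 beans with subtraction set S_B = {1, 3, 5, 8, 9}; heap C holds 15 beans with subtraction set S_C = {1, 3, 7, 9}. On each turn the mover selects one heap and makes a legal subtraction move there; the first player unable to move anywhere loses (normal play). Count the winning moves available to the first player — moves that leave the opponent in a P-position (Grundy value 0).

1

Heap A, S = {2, 3, 5, 9}:
G(0) = 0
G(1) = mex{} = 0
G(2) = mex{0} = 1
G(3) = mex{0,0} = 1
G(4) = mex{1,0} = 2
G(5) = mex{1,1,0} = 2
G(6) = mex{2,1,0} = 3
G(7) = mex{2,2,1} = 0
G(8) = mex{3,2,1} = 0
G(9) = mex{0,3,2,0} = 1
G(10) = mex{0,0,2,0} = 1
G(11) = mex{1,0,3,1} = 2
G(12) = mex{1,1,0,1} = 2
G(13) = mex{2,1,0,2} = 3
G(14) = mex{2,2,1,2} = 0
G(15) = mex{3,2,1,3} = 0
G(16) = mex{0,3,2,0} = 1
G(17) = mex{0,0,2,0} = 1
G(18) = mex{1,0,3,1} = 2
G(19) = mex{1,1,0,1} = 2
G(20) = mex{2,1,0,2} = 3
G(21) = mex{2,2,1,2} = 0
G(22) = mex{3,2,1,3} = 0
G(23) = mex{0,3,2,0} = 1
G(24) = mex{0,0,2,0} = 1
G_A(24) = 1.
Heap B, S = {1, 3, 5, 8, 9}:
G(0) = 0
G(1) = mex{0} = 1
G(2) = mex{1} = 0
G(3) = mex{0,0} = 1
G(4) = mex{1,1} = 0
G(5) = mex{0,0,0} = 1
G(6) = mex{1,1,1} = 0
G(7) = mex{0,0,0} = 1
G(8) = mex{1,1,1,0} = 2
G(9) = mex{2,0,0,1,0} = 3
G(10) = mex{3,1,1,0,1} = 2
G_B(10) = 2.
Heap C, S = {1, 3, 7, 9}:
G(0) = 0
G(1) = mex{0} = 1
G(2) = mex{1} = 0
G(3) = mex{0,0} = 1
G(4) = mex{1,1} = 0
G(5) = mex{0,0} = 1
G(6) = mex{1,1} = 0
G(7) = mex{0,0,0} = 1
G(8) = mex{1,1,1} = 0
G(9) = mex{0,0,0,0} = 1
G(10) = mex{1,1,1,1} = 0
G(11) = mex{0,0,0,0} = 1
G(12) = mex{1,1,1,1} = 0
G(13) = mex{0,0,0,0} = 1
G(14) = mex{1,1,1,1} = 0
G(15) = mex{0,0,0,0} = 1
G_C(15) = 1.
Combined Grundy value = 1 ⊕ 2 ⊕ 1 = 2.
A winning move leaves total XOR = 0, i.e. changes one component's Grundy value g to g ⊕ X where X is the current total.
Heap A: need g' = 1⊕2 = 3. Options: 24−2→G=0, 24−3→G=0, 24−5→G=2, 24−9→G=0. Hits: 0.
Heap B: need g' = 2⊕2 = 0. Options: 10−1→G=3, 10−3→G=1, 10−5→G=1, 10−8→G=0, 10−9→G=1. Hits: 1.
Heap C: need g' = 1⊕2 = 3. Options: 15−1→G=0, 15−3→G=0, 15−7→G=0, 15−9→G=0. Hits: 0.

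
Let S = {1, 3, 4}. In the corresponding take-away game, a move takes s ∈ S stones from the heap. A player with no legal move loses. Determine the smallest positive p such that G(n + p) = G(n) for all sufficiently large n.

7

n :  0  1  2  3  4  5  6  7  8  9 10 11 12 13 14 15
G :  0  1  0  1  2  3  2  0  1  0  1  2  3  2  0  1
G(n+7) = G(n) holds for n = 0,…,3 (a full window of length max(S) = 4), so the sequence is purely periodic with period 7.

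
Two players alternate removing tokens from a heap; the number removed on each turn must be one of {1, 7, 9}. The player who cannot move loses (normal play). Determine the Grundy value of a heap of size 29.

G(0) = 0
G(1) = mex{0} = 1
G(2) = mex{1} = 0
G(3) = mex{0} = 1
G(4) = mex{1} = 0
G(5) = mex{0} = 1
G(6) = mex{1} = 0
G(7) = mex{0,0} = 1
G(8) = mex{1,1} = 0
G(9) = mex{0,0,0} = 1
G(10) = mex{1,1,1} = 0
G(11) = mex{0,0,0} = 1
G(12) = mex{1,1,1} = 0
G(13) = mex{0,0,0} = 1
G(14) = mex{1,1,1} = 0
G(15) = mex{0,0,0} = 1
G(16) = mex{1,1,1} = 0
G(17) = mex{0,0,0} = 1
G(18) = mex{1,1,1} = 0
G(19) = mex{0,0,0} = 1
G(20) = mex{1,1,1} = 0
G(21) = mex{0,0,0} = 1
G(22) = mex{1,1,1} = 0
G(23) = mex{0,0,0} = 1
G(24) = mex{1,1,1} = 0
G(25) = mex{0,0,0} = 1
G(26) = mex{1,1,1} = 0
G(27) = mex{0,0,0} = 1
G(28) = mex{1,1,1} = 0
G(29) = mex{0,0,0} = 1

1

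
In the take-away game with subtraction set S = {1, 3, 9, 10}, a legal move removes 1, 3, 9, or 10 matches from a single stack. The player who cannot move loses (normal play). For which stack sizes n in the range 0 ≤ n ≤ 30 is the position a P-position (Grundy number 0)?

0, 2, 4, 6, 8, 19, 21, 23, 25, 27

n :  0  1  2  3  4  5  6  7  8  9 10 11 12 13 14 15 16 17 18 19 20 21 22 23 24 25 26 27 28 29 30
G :  0  1  0  1  0  1  0  1  0  1  2  3  2  3  2  3  2  3  2  0  1  0  1  0  1  0  1  0  1  2  3
P-positions are exactly the n with G(n) = 0.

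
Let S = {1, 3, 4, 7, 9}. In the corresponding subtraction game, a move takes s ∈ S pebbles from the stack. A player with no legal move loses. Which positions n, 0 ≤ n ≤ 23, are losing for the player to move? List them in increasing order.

0, 2, 8, 10, 16, 18

G(0) = 0
G(1) = mex{0} = 1
G(2) = mex{1} = 0
G(3) = mex{0,0} = 1
G(4) = mex{1,1,0} = 2
G(5) = mex{2,0,1} = 3
G(6) = mex{3,1,0} = 2
G(7) = mex{2,2,1,0} = 3
G(8) = mex{3,3,2,1} = 0
G(9) = mex{0,2,3,0,0} = 1
G(10) = mex{1,3,2,1,1} = 0
G(11) = mex{0,0,3,2,0} = 1
G(12) = mex{1,1,0,3,1} = 2
G(13) = mex{2,0,1,2,2} = 3
G(14) = mex{3,1,0,3,3} = 2
G(15) = mex{2,2,1,0,2} = 3
G(16) = mex{3,3,2,1,3} = 0
G(17) = mex{0,2,3,0,0} = 1
G(18) = mex{1,3,2,1,1} = 0
G(19) = mex{0,0,3,2,0} = 1
G(20) = mex{1,1,0,3,1} = 2
G(21) = mex{2,0,1,2,2} = 3
G(22) = mex{3,1,0,3,3} = 2
G(23) = mex{2,2,1,0,2} = 3
P-positions are exactly the n with G(n) = 0.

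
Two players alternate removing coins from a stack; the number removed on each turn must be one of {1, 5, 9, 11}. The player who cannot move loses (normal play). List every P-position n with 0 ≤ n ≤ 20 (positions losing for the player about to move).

n :  0  1  2  3  4  5  6  7  8  9 10 11 12 13 14 15 16 17 18 19 20
G :  0  1  0  1  0  1  0  1  0  1  0  1  0  1  0  1  0  1  0  1  0
P-positions are exactly the n with G(n) = 0.

0, 2, 4, 6, 8, 10, 12, 14, 16, 18, 20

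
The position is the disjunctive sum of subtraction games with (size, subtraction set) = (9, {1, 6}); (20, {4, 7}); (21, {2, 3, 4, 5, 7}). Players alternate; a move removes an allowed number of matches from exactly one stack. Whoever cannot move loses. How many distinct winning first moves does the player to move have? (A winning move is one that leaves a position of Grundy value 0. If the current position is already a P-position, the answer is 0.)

Stack A, S = {1, 6}:
n : 0 1 2 3 4 5 6 7 8 9
G : 0 1 0 1 0 1 2 0 1 0
G_A(9) = 0.
Stack B, S = {4, 7}:
n :  0  1  2  3  4  5  6  7  8  9 10 11 12 13 14 15 16 17 18 19 20
G :  0  0  0  0  1  1  1  1  2  2  2  0  0  0  0  1  1  1  1  2  2
G_B(20) = 2.
Stack C, S = {2, 3, 4, 5, 7}:
G(0) = 0
G(1) = mex{} = 0
G(2) = mex{0} = 1
G(3) = mex{0,0} = 1
G(4) = mex{1,0,0} = 2
G(5) = mex{1,1,0,0} = 2
G(6) = mex{2,1,1,0} = 3
G(7) = mex{2,2,1,1,0} = 3
G(8) = mex{3,2,2,1,0} = 4
G(9) = mex{3,3,2,2,1} = 0
G(10) = mex{4,3,3,2,1} = 0
G(11) = mex{0,4,3,3,2} = 1
G(12) = mex{0,0,4,3,2} = 1
G(13) = mex{1,0,0,4,3} = 2
G(14) = mex{1,1,0,0,3} = 2
G(15) = mex{2,1,1,0,4} = 3
G(16) = mex{2,2,1,1,0} = 3
G(17) = mex{3,2,2,1,0} = 4
G(18) = mex{3,3,2,2,1} = 0
G(19) = mex{4,3,3,2,1} = 0
G(20) = mex{0,4,3,3,2} = 1
G(21) = mex{0,0,4,3,2} = 1
G_C(21) = 1.
Combined Grundy value = 0 ⊕ 2 ⊕ 1 = 3.
A winning move leaves total XOR = 0, i.e. changes one component's Grundy value g to g ⊕ X where X is the current total.
Stack A: need g' = 0⊕3 = 3. Options: 9−1→G=1, 9−6→G=1. Hits: 0.
Stack B: need g' = 2⊕3 = 1. Options: 20−4→G=1, 20−7→G=0. Hits: 1.
Stack C: need g' = 1⊕3 = 2. Options: 21−2→G=0, 21−3→G=0, 21−4→G=4, 21−5→G=3, 21−7→G=2. Hits: 1.

2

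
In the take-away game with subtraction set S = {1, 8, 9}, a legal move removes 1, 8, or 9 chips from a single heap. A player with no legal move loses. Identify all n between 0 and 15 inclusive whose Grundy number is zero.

0, 2, 4, 6

G(0) = 0
G(1) = mex{0} = 1
G(2) = mex{1} = 0
G(3) = mex{0} = 1
G(4) = mex{1} = 0
G(5) = mex{0} = 1
G(6) = mex{1} = 0
G(7) = mex{0} = 1
G(8) = mex{1,0} = 2
G(9) = mex{2,1,0} = 3
G(10) = mex{3,0,1} = 2
G(11) = mex{2,1,0} = 3
G(12) = mex{3,0,1} = 2
G(13) = mex{2,1,0} = 3
G(14) = mex{3,0,1} = 2
G(15) = mex{2,1,0} = 3
P-positions are exactly the n with G(n) = 0.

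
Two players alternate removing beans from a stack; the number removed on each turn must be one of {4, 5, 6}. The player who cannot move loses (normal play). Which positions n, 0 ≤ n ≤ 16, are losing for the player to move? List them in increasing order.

0, 1, 2, 3, 10, 11, 12, 13

G(0) = 0
G(1) = mex{} = 0
G(2) = mex{} = 0
G(3) = mex{} = 0
G(4) = mex{0} = 1
G(5) = mex{0,0} = 1
G(6) = mex{0,0,0} = 1
G(7) = mex{0,0,0} = 1
G(8) = mex{1,0,0} = 2
G(9) = mex{1,1,0} = 2
G(10) = mex{1,1,1} = 0
G(11) = mex{1,1,1} = 0
G(12) = mex{2,1,1} = 0
G(13) = mex{2,2,1} = 0
G(14) = mex{0,2,2} = 1
G(15) = mex{0,0,2} = 1
G(16) = mex{0,0,0} = 1
P-positions are exactly the n with G(n) = 0.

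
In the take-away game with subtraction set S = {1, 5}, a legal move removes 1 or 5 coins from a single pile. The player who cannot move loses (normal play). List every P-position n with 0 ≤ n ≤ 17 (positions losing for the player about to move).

0, 2, 4, 6, 8, 10, 12, 14, 16

n :  0  1  2  3  4  5  6  7  8  9 10 11 12 13 14 15 16 17
G :  0  1  0  1  0  1  0  1  0  1  0  1  0  1  0  1  0  1
P-positions are exactly the n with G(n) = 0.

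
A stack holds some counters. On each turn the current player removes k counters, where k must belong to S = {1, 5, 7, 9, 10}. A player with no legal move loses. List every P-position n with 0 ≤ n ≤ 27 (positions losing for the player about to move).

0, 2, 4, 6, 8, 19, 21, 23, 25, 27

G(0) = 0
G(1) = mex{0} = 1
G(2) = mex{1} = 0
G(3) = mex{0} = 1
G(4) = mex{1} = 0
G(5) = mex{0,0} = 1
G(6) = mex{1,1} = 0
G(7) = mex{0,0,0} = 1
G(8) = mex{1,1,1} = 0
G(9) = mex{0,0,0,0} = 1
G(10) = mex{1,1,1,1,0} = 2
G(11) = mex{2,0,0,0,1} = 3
G(12) = mex{3,1,1,1,0} = 2
G(13) = mex{2,0,0,0,1} = 3
G(14) = mex{3,1,1,1,0} = 2
G(15) = mex{2,2,0,0,1} = 3
G(16) = mex{3,3,1,1,0} = 2
G(17) = mex{2,2,2,0,1} = 3
G(18) = mex{3,3,3,1,0} = 2
G(19) = mex{2,2,2,2,1} = 0
G(20) = mex{0,3,3,3,2} = 1
G(21) = mex{1,2,2,2,3} = 0
G(22) = mex{0,3,3,3,2} = 1
G(23) = mex{1,2,2,2,3} = 0
G(24) = mex{0,0,3,3,2} = 1
G(25) = mex{1,1,2,2,3} = 0
G(26) = mex{0,0,0,3,2} = 1
G(27) = mex{1,1,1,2,3} = 0
P-positions are exactly the n with G(n) = 0.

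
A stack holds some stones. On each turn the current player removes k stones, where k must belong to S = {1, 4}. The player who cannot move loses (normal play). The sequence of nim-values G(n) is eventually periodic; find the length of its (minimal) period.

n :  0  1  2  3  4  5  6  7  8  9 10 11 12 13 14
G :  0  1  0  1  2  0  1  0  1  2  0  1  0  1  2
G(n+5) = G(n) holds for n = 0,…,3 (a full window of length max(S) = 4), so the sequence is purely periodic with period 5.

5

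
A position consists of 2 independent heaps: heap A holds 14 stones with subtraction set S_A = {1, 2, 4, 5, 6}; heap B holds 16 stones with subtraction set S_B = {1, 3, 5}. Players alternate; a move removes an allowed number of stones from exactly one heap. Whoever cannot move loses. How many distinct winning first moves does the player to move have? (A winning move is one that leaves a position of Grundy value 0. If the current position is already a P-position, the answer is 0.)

Heap A, S = {1, 2, 4, 5, 6}:
n :  0  1  2  3  4  5  6  7  8  9 10 11 12 13 14
G :  0  1  2  0  1  2  3  4  5  3  0  1  2  0  1
G_A(14) = 1.
Heap B, S = {1, 3, 5}:
n :  0  1  2  3  4  5  6  7  8  9 10 11 12 13 14 15 16
G :  0  1  0  1  0  1  0  1  0  1  0  1  0  1  0  1  0
G_B(16) = 0.
Combined Grundy value = 1 ⊕ 0 = 1.
A winning move leaves total XOR = 0, i.e. changes one component's Grundy value g to g ⊕ X where X is the current total.
Heap A: need g' = 1⊕1 = 0. Options: 14−1→G=0, 14−2→G=2, 14−4→G=0, 14−5→G=3, 14−6→G=5. Hits: 2.
Heap B: need g' = 0⊕1 = 1. Options: 16−1→G=1, 16−3→G=1, 16−5→G=1. Hits: 3.

5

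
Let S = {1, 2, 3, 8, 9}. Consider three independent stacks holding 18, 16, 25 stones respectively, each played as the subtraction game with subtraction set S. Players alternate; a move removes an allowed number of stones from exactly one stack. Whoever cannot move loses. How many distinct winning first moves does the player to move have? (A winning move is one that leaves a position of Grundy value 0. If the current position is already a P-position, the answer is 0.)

All stacks use S = {1, 2, 3, 8, 9}:
G(0) = 0
G(1) = mex{0} = 1
G(2) = mex{1,0} = 2
G(3) = mex{2,1,0} = 3
G(4) = mex{3,2,1} = 0
G(5) = mex{0,3,2} = 1
G(6) = mex{1,0,3} = 2
G(7) = mex{2,1,0} = 3
G(8) = mex{3,2,1,0} = 4
G(9) = mex{4,3,2,1,0} = 5
G(10) = mex{5,4,3,2,1} = 0
G(11) = mex{0,5,4,3,2} = 1
G(12) = mex{1,0,5,0,3} = 2
G(13) = mex{2,1,0,1,0} = 3
G(14) = mex{3,2,1,2,1} = 0
G(15) = mex{0,3,2,3,2} = 1
G(16) = mex{1,0,3,4,3} = 2
G(17) = mex{2,1,0,5,4} = 3
G(18) = mex{3,2,1,0,5} = 4
G(19) = mex{4,3,2,1,0} = 5
G(20) = mex{5,4,3,2,1} = 0
G(21) = mex{0,5,4,3,2} = 1
G(22) = mex{1,0,5,0,3} = 2
G(23) = mex{2,1,0,1,0} = 3
G(24) = mex{3,2,1,2,1} = 0
G(25) = mex{0,3,2,3,2} = 1
Stack A: G(18) = 4.
Stack B: G(16) = 2.
Stack C: G(25) = 1.
Combined Grundy value = 4 ⊕ 2 ⊕ 1 = 7.
A winning move leaves total XOR = 0, i.e. changes one component's Grundy value g to g ⊕ X where X is the current total.
Stack A: need g' = 4⊕7 = 3. Options: 18−1→G=3, 18−2→G=2, 18−3→G=1, 18−8→G=0, 18−9→G=5. Hits: 1.
Stack B: need g' = 2⊕7 = 5. Options: 16−1→G=1, 16−2→G=0, 16−3→G=3, 16−8→G=4, 16−9→G=3. Hits: 0.
Stack C: need g' = 1⊕7 = 6. Options: 25−1→G=0, 25−2→G=3, 25−3→G=2, 25−8→G=3, 25−9→G=2. Hits: 0.

1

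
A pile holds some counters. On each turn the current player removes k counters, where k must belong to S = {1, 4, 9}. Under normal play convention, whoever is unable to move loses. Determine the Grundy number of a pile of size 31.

1

G(0) = 0
G(1) = mex{0} = 1
G(2) = mex{1} = 0
G(3) = mex{0} = 1
G(4) = mex{1,0} = 2
G(5) = mex{2,1} = 0
G(6) = mex{0,0} = 1
G(7) = mex{1,1} = 0
G(8) = mex{0,2} = 1
G(9) = mex{1,0,0} = 2
G(10) = mex{2,1,1} = 0
G(11) = mex{0,0,0} = 1
G(12) = mex{1,1,1} = 0
G(13) = mex{0,2,2} = 1
G(14) = mex{1,0,0} = 2
G(15) = mex{2,1,1} = 0
G(16) = mex{0,0,0} = 1
G(17) = mex{1,1,1} = 0
G(18) = mex{0,2,2} = 1
G(19) = mex{1,0,0} = 2
G(20) = mex{2,1,1} = 0
G(21) = mex{0,0,0} = 1
G(22) = mex{1,1,1} = 0
G(23) = mex{0,2,2} = 1
G(24) = mex{1,0,0} = 2
G(25) = mex{2,1,1} = 0
G(26) = mex{0,0,0} = 1
G(27) = mex{1,1,1} = 0
G(28) = mex{0,2,2} = 1
G(29) = mex{1,0,0} = 2
G(30) = mex{2,1,1} = 0
G(31) = mex{0,0,0} = 1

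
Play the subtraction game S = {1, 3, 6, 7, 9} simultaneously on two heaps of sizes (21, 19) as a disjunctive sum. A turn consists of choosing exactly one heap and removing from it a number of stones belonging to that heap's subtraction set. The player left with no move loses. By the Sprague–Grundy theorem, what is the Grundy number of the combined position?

0

All heaps use S = {1, 3, 6, 7, 9}:
n :  0  1  2  3  4  5  6  7  8  9 10 11 12 13 14 15 16 17 18 19 20 21
G :  0  1  0  1  0  1  2  3  2  3  2  3  0  1  0  1  0  1  2  3  2  3
Heap A: G(21) = 3.
Heap B: G(19) = 3.
Combined Grundy value = 3 ⊕ 3 = 0.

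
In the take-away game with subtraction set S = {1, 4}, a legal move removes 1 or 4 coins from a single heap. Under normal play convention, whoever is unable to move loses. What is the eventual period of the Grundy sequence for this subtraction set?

5

G(0) = 0
G(1) = mex{0} = 1
G(2) = mex{1} = 0
G(3) = mex{0} = 1
G(4) = mex{1,0} = 2
G(5) = mex{2,1} = 0
G(6) = mex{0,0} = 1
G(7) = mex{1,1} = 0
G(8) = mex{0,2} = 1
G(9) = mex{1,0} = 2
G(10) = mex{2,1} = 0
G(11) = mex{0,0} = 1
G(12) = mex{1,1} = 0
G(13) = mex{0,2} = 1
G(14) = mex{1,0} = 2
G(n+5) = G(n) holds for n = 0,…,3 (a full window of length max(S) = 4), so the sequence is purely periodic with period 5.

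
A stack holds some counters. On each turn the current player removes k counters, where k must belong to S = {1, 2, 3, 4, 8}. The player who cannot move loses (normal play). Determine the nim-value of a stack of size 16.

G(0) = 0
G(1) = mex{0} = 1
G(2) = mex{1,0} = 2
G(3) = mex{2,1,0} = 3
G(4) = mex{3,2,1,0} = 4
G(5) = mex{4,3,2,1} = 0
G(6) = mex{0,4,3,2} = 1
G(7) = mex{1,0,4,3} = 2
G(8) = mex{2,1,0,4,0} = 3
G(9) = mex{3,2,1,0,1} = 4
G(10) = mex{4,3,2,1,2} = 0
G(11) = mex{0,4,3,2,3} = 1
G(12) = mex{1,0,4,3,4} = 2
G(13) = mex{2,1,0,4,0} = 3
G(14) = mex{3,2,1,0,1} = 4
G(15) = mex{4,3,2,1,2} = 0
G(16) = mex{0,4,3,2,3} = 1

1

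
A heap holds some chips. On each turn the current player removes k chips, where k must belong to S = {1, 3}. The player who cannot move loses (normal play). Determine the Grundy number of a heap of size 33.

n :  0  1  2  3  4  5  6  7  8  9 10 11 12 13 14 15 16 17 18 19 20 21 22 23 24 25 26 27 28 29 30 31 32 33
G :  0  1  0  1  0  1  0  1  0  1  0  1  0  1  0  1  0  1  0  1  0  1  0  1  0  1  0  1  0  1  0  1  0  1

1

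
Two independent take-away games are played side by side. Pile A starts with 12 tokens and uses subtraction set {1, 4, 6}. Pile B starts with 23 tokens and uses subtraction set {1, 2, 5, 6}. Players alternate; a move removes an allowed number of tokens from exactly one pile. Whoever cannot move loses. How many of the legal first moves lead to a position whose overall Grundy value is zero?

2

Pile A, S = {1, 4, 6}:
n :  0  1  2  3  4  5  6  7  8  9 10 11 12
G :  0  1  0  1  2  0  1  0  1  2  0  1  0
G_A(12) = 0.
Pile B, S = {1, 2, 5, 6}:
n :  0  1  2  3  4  5  6  7  8  9 10 11 12 13 14 15 16 17 18 19 20 21 22 23
G :  0  1  2  0  1  2  3  0  1  2  0  1  2  3  0  1  2  0  1  2  3  0  1  2
G_B(23) = 2.
Combined Grundy value = 0 ⊕ 2 = 2.
A winning move leaves total XOR = 0, i.e. changes one component's Grundy value g to g ⊕ X where X is the current total.
Pile A: need g' = 0⊕2 = 2. Options: 12−1→G=1, 12−4→G=1, 12−6→G=1. Hits: 0.
Pile B: need g' = 2⊕2 = 0. Options: 23−1→G=1, 23−2→G=0, 23−5→G=1, 23−6→G=0. Hits: 2.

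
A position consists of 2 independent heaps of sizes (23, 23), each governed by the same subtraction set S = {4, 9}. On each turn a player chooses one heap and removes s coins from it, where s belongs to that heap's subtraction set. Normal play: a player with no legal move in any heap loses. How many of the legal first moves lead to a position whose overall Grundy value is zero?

0

All heaps use S = {4, 9}:
G(0) = 0
G(1) = mex{} = 0
G(2) = mex{} = 0
G(3) = mex{} = 0
G(4) = mex{0} = 1
G(5) = mex{0} = 1
G(6) = mex{0} = 1
G(7) = mex{0} = 1
G(8) = mex{1} = 0
G(9) = mex{1,0} = 2
G(10) = mex{1,0} = 2
G(11) = mex{1,0} = 2
G(12) = mex{0,0} = 1
G(13) = mex{2,1} = 0
G(14) = mex{2,1} = 0
G(15) = mex{2,1} = 0
G(16) = mex{1,1} = 0
G(17) = mex{0,0} = 1
G(18) = mex{0,2} = 1
G(19) = mex{0,2} = 1
G(20) = mex{0,2} = 1
G(21) = mex{1,1} = 0
G(22) = mex{1,0} = 2
G(23) = mex{1,0} = 2
Heap A: G(23) = 2.
Heap B: G(23) = 2.
Combined Grundy value = 2 ⊕ 2 = 0.
A winning move leaves total XOR = 0, i.e. changes one component's Grundy value g to g ⊕ X where X is the current total.
Heap A: target g' = 2⊕0 = 2, but every legal move changes the Grundy value (mex property), so 0 moves.
Heap B: target g' = 2⊕0 = 2, but every legal move changes the Grundy value (mex property), so 0 moves.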